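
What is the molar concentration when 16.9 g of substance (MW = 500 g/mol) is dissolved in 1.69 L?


C = (mass / MW) / volume
C = (16.9 / 500) / 1.69
C = 0.02 M

0.02 M


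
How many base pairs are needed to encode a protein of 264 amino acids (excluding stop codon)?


Each amino acid = 1 codon = 3 bp
bp = 264 * 3 = 792 bp

792 bp


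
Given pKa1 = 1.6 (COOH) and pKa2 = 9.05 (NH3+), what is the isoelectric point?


pI = (pKa1 + pKa2) / 2
pI = (1.6 + 9.05) / 2
pI = 5.325

5.325


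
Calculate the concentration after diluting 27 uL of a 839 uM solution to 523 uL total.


C2 = C1 * V1 / V2
C2 = 839 * 27 / 523
C2 = 43.3136 uM

43.3136 uM


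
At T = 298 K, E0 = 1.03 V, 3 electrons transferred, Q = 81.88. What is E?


E = E0 - (RT/nF) * ln(Q)
E = 1.03 - (8.314 * 298 / (3 * 96485)) * ln(81.88)
E = 0.9923 V

0.9923 V


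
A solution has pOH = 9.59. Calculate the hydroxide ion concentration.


[OH-] = 10^(-pOH)
[OH-] = 10^(-9.59)
[OH-] = 2.570e-10 M

2.570e-10 M


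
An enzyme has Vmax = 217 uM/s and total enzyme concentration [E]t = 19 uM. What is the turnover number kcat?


kcat = Vmax / [E]t
kcat = 217 / 19
kcat = 11.4211 s^-1

11.4211 s^-1


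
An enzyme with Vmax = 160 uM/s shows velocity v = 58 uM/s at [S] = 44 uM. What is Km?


Km = [S] * (Vmax - v) / v
Km = 44 * (160 - 58) / 58
Km = 77.3793 uM

77.3793 uM


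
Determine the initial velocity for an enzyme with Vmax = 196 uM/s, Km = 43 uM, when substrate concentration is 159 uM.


v = Vmax * [S] / (Km + [S])
v = 196 * 159 / (43 + 159)
v = 154.2772 uM/s

154.2772 uM/s


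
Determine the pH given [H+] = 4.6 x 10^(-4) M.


pH = -log10([H+])
pH = -log10(4.6 x 10^(-4))
pH = 3.3372

3.3372


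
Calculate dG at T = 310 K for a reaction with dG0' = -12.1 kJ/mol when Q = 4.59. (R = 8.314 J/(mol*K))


dG = dG0' + RT * ln(Q) / 1000
dG = -12.1 + 8.314 * 310 * ln(4.59) / 1000
dG = -8.1724 kJ/mol

-8.1724 kJ/mol


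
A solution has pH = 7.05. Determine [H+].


[H+] = 10^(-pH)
[H+] = 10^(-7.05)
[H+] = 8.913e-08 M

8.913e-08 M


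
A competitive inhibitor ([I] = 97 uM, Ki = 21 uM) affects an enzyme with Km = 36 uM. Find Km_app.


Km_app = Km * (1 + [I]/Ki)
Km_app = 36 * (1 + 97/21)
Km_app = 202.2857 uM

202.2857 uM


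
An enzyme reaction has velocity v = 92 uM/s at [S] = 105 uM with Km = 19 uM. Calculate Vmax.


Vmax = v * (Km + [S]) / [S]
Vmax = 92 * (19 + 105) / 105
Vmax = 108.6476 uM/s

108.6476 uM/s


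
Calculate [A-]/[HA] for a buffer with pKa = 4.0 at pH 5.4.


[A-]/[HA] = 10^(pH - pKa)
= 10^(5.4 - 4.0)
= 25.1189

25.1189


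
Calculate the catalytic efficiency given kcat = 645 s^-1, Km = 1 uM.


Catalytic efficiency = kcat / Km
= 645 / 1
= 645.0 uM^-1*s^-1

645.0 uM^-1*s^-1


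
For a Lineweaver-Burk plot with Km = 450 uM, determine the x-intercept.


x-intercept = -1/Km
= -1/450
= -0.0022 1/uM

-0.0022 1/uM


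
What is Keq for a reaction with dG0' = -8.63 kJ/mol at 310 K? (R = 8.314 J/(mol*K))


Keq = exp(-dG0 * 1000 / (R * T))
Keq = exp(-(-8.63) * 1000 / (8.314 * 310))
Keq = 28.4575

28.4575


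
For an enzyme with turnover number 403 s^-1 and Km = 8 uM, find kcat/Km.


Catalytic efficiency = kcat / Km
= 403 / 8
= 50.375 uM^-1*s^-1

50.375 uM^-1*s^-1


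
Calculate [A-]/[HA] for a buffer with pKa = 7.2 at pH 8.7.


[A-]/[HA] = 10^(pH - pKa)
= 10^(8.7 - 7.2)
= 31.6228

31.6228


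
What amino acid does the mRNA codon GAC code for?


Standard genetic code lookup.
Codon GAC -> Asp

Asp


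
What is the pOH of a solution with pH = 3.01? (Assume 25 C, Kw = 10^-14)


pOH = 14 - pH
pOH = 14 - 3.01
pOH = 10.99

10.99


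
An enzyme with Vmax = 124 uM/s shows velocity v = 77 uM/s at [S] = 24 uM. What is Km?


Km = [S] * (Vmax - v) / v
Km = 24 * (124 - 77) / 77
Km = 14.6494 uM

14.6494 uM


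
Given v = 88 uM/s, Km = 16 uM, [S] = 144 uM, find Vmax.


Vmax = v * (Km + [S]) / [S]
Vmax = 88 * (16 + 144) / 144
Vmax = 97.7778 uM/s

97.7778 uM/s


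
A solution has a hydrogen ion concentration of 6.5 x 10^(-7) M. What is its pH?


pH = -log10([H+])
pH = -log10(6.5 x 10^(-7))
pH = 6.1871

6.1871


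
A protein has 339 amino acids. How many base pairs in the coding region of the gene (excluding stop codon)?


Each amino acid = 1 codon = 3 bp
bp = 339 * 3 = 1017 bp

1017 bp


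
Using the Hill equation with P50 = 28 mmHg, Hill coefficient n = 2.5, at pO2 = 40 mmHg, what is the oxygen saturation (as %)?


Y = pO2^n / (P50^n + pO2^n)
Y = 40^2.5 / (28^2.5 + 40^2.5)
Y = 70.92%

70.92%


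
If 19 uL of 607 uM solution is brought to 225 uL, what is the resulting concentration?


C2 = C1 * V1 / V2
C2 = 607 * 19 / 225
C2 = 51.2578 uM

51.2578 uM


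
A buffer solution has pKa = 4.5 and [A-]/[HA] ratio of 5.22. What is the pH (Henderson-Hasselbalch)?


pH = pKa + log10([A-]/[HA])
pH = 4.5 + log10(5.22)
pH = 5.2177

5.2177


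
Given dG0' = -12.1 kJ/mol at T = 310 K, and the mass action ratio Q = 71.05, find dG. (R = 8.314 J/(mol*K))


dG = dG0' + RT * ln(Q) / 1000
dG = -12.1 + 8.314 * 310 * ln(71.05) / 1000
dG = -1.1118 kJ/mol

-1.1118 kJ/mol


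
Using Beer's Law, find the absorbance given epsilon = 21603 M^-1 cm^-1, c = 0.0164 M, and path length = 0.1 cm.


A = epsilon * c * l
A = 21603 * 0.0164 * 0.1
A = 35.4289

35.4289


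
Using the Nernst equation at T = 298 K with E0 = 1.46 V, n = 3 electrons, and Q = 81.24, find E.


E = E0 - (RT/nF) * ln(Q)
E = 1.46 - (8.314 * 298 / (3 * 96485)) * ln(81.24)
E = 1.4224 V

1.4224 V


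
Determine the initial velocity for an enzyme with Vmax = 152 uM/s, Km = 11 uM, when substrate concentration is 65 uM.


v = Vmax * [S] / (Km + [S])
v = 152 * 65 / (11 + 65)
v = 130.0 uM/s

130.0 uM/s


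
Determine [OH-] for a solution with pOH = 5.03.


[OH-] = 10^(-pOH)
[OH-] = 10^(-5.03)
[OH-] = 9.333e-06 M

9.333e-06 M


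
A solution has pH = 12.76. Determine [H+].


[H+] = 10^(-pH)
[H+] = 10^(-12.76)
[H+] = 1.738e-13 M

1.738e-13 M


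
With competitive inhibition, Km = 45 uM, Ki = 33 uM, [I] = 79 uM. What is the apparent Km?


Km_app = Km * (1 + [I]/Ki)
Km_app = 45 * (1 + 79/33)
Km_app = 152.7273 uM

152.7273 uM


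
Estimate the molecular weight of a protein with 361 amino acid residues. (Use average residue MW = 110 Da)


MW = n_residues * 110 Da
MW = 361 * 110
MW = 39710 Da

39710 Da


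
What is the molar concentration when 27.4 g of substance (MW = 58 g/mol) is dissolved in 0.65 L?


C = (mass / MW) / volume
C = (27.4 / 58) / 0.65
C = 0.7268 M

0.7268 M


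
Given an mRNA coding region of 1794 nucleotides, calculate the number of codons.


codons = nucleotides / 3
codons = 1794 / 3 = 598

598


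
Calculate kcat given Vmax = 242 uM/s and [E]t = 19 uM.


kcat = Vmax / [E]t
kcat = 242 / 19
kcat = 12.7368 s^-1

12.7368 s^-1


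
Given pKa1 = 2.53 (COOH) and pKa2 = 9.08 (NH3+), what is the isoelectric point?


pI = (pKa1 + pKa2) / 2
pI = (2.53 + 9.08) / 2
pI = 5.805

5.805


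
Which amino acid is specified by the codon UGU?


Standard genetic code lookup.
Codon UGU -> Cys

Cys


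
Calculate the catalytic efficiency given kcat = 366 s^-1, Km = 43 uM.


Catalytic efficiency = kcat / Km
= 366 / 43
= 8.5116 uM^-1*s^-1

8.5116 uM^-1*s^-1


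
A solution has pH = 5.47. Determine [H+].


[H+] = 10^(-pH)
[H+] = 10^(-5.47)
[H+] = 3.388e-06 M

3.388e-06 M


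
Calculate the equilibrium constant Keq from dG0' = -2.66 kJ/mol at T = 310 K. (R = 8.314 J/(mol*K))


Keq = exp(-dG0 * 1000 / (R * T))
Keq = exp(-(-2.66) * 1000 / (8.314 * 310))
Keq = 2.8069

2.8069


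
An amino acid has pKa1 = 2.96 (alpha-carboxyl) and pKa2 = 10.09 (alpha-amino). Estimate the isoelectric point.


pI = (pKa1 + pKa2) / 2
pI = (2.96 + 10.09) / 2
pI = 6.525

6.525


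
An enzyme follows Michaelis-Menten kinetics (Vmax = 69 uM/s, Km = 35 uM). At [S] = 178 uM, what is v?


v = Vmax * [S] / (Km + [S])
v = 69 * 178 / (35 + 178)
v = 57.662 uM/s

57.662 uM/s


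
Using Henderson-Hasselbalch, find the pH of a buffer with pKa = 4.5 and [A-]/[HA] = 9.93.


pH = pKa + log10([A-]/[HA])
pH = 4.5 + log10(9.93)
pH = 5.4969

5.4969


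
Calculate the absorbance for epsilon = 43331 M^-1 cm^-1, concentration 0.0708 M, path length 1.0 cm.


A = epsilon * c * l
A = 43331 * 0.0708 * 1.0
A = 3067.8348

3067.8348


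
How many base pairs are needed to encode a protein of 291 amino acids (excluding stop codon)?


Each amino acid = 1 codon = 3 bp
bp = 291 * 3 = 873 bp

873 bp


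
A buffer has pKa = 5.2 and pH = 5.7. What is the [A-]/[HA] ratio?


[A-]/[HA] = 10^(pH - pKa)
= 10^(5.7 - 5.2)
= 3.1623

3.1623


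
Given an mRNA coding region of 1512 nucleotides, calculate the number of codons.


codons = nucleotides / 3
codons = 1512 / 3 = 504

504


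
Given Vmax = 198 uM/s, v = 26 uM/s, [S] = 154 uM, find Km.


Km = [S] * (Vmax - v) / v
Km = 154 * (198 - 26) / 26
Km = 1018.7692 uM

1018.7692 uM


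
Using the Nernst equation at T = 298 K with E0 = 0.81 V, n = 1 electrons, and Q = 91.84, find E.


E = E0 - (RT/nF) * ln(Q)
E = 0.81 - (8.314 * 298 / (1 * 96485)) * ln(91.84)
E = 0.6939 V

0.6939 V


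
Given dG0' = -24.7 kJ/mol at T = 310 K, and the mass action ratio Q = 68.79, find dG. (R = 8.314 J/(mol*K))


dG = dG0' + RT * ln(Q) / 1000
dG = -24.7 + 8.314 * 310 * ln(68.79) / 1000
dG = -13.7951 kJ/mol

-13.7951 kJ/mol


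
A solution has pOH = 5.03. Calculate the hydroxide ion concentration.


[OH-] = 10^(-pOH)
[OH-] = 10^(-5.03)
[OH-] = 9.333e-06 M

9.333e-06 M


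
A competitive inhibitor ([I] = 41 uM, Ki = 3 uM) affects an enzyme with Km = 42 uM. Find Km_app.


Km_app = Km * (1 + [I]/Ki)
Km_app = 42 * (1 + 41/3)
Km_app = 616.0 uM

616.0 uM


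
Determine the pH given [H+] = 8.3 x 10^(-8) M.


pH = -log10([H+])
pH = -log10(8.3 x 10^(-8))
pH = 7.0809

7.0809


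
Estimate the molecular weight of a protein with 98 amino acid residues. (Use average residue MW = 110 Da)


MW = n_residues * 110 Da
MW = 98 * 110
MW = 10780 Da

10780 Da


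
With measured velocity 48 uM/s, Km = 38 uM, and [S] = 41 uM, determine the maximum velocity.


Vmax = v * (Km + [S]) / [S]
Vmax = 48 * (38 + 41) / 41
Vmax = 92.4878 uM/s

92.4878 uM/s


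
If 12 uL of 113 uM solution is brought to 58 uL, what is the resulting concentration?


C2 = C1 * V1 / V2
C2 = 113 * 12 / 58
C2 = 23.3793 uM

23.3793 uM


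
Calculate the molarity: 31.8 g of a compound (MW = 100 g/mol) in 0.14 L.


C = (mass / MW) / volume
C = (31.8 / 100) / 0.14
C = 2.2714 M

2.2714 M


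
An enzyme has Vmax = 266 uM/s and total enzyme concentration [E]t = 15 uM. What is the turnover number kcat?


kcat = Vmax / [E]t
kcat = 266 / 15
kcat = 17.7333 s^-1

17.7333 s^-1


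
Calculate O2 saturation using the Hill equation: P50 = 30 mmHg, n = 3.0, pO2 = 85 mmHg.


Y = pO2^n / (P50^n + pO2^n)
Y = 85^3.0 / (30^3.0 + 85^3.0)
Y = 95.79%

95.79%


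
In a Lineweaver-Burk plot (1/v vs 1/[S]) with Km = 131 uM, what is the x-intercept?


x-intercept = -1/Km
= -1/131
= -0.0076 1/uM

-0.0076 1/uM


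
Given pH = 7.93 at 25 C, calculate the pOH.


pOH = 14 - pH
pOH = 14 - 7.93
pOH = 6.07

6.07


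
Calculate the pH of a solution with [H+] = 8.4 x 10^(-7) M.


pH = -log10([H+])
pH = -log10(8.4 x 10^(-7))
pH = 6.0757

6.0757


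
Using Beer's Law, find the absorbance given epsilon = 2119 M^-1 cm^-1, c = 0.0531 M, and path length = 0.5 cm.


A = epsilon * c * l
A = 2119 * 0.0531 * 0.5
A = 56.2595

56.2595


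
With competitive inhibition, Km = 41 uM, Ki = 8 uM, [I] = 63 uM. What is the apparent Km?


Km_app = Km * (1 + [I]/Ki)
Km_app = 41 * (1 + 63/8)
Km_app = 363.875 uM

363.875 uM


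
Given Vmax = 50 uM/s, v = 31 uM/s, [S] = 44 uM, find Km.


Km = [S] * (Vmax - v) / v
Km = 44 * (50 - 31) / 31
Km = 26.9677 uM

26.9677 uM


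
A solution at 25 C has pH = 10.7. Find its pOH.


pOH = 14 - pH
pOH = 14 - 10.7
pOH = 3.3

3.3


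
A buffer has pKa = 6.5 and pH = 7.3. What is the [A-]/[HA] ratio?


[A-]/[HA] = 10^(pH - pKa)
= 10^(7.3 - 6.5)
= 6.3096

6.3096


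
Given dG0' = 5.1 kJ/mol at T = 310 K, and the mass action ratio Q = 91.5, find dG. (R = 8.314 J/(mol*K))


dG = dG0' + RT * ln(Q) / 1000
dG = 5.1 + 8.314 * 310 * ln(91.5) / 1000
dG = 16.7401 kJ/mol

16.7401 kJ/mol


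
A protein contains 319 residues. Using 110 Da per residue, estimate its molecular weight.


MW = n_residues * 110 Da
MW = 319 * 110
MW = 35090 Da

35090 Da


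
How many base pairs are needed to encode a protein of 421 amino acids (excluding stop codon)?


Each amino acid = 1 codon = 3 bp
bp = 421 * 3 = 1263 bp

1263 bp


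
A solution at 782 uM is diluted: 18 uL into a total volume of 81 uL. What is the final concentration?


C2 = C1 * V1 / V2
C2 = 782 * 18 / 81
C2 = 173.7778 uM

173.7778 uM


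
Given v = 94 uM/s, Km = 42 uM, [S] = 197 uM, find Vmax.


Vmax = v * (Km + [S]) / [S]
Vmax = 94 * (42 + 197) / 197
Vmax = 114.0406 uM/s

114.0406 uM/s


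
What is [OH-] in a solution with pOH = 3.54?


[OH-] = 10^(-pOH)
[OH-] = 10^(-3.54)
[OH-] = 2.884e-04 M

2.884e-04 M


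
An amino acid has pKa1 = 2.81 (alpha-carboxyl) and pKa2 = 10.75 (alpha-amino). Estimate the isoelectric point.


pI = (pKa1 + pKa2) / 2
pI = (2.81 + 10.75) / 2
pI = 6.78

6.78


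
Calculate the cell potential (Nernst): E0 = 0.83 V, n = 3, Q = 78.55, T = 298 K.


E = E0 - (RT/nF) * ln(Q)
E = 0.83 - (8.314 * 298 / (3 * 96485)) * ln(78.55)
E = 0.7926 V

0.7926 V


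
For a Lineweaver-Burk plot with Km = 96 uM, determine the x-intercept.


x-intercept = -1/Km
= -1/96
= -0.0104 1/uM

-0.0104 1/uM


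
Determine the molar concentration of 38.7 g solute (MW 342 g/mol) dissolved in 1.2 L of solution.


C = (mass / MW) / volume
C = (38.7 / 342) / 1.2
C = 0.0943 M

0.0943 M


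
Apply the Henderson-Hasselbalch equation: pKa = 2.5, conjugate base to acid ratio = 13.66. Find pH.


pH = pKa + log10([A-]/[HA])
pH = 2.5 + log10(13.66)
pH = 3.6355

3.6355


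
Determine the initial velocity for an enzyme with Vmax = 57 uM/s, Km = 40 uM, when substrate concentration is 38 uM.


v = Vmax * [S] / (Km + [S])
v = 57 * 38 / (40 + 38)
v = 27.7692 uM/s

27.7692 uM/s


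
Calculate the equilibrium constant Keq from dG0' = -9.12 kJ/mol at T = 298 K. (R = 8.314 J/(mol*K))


Keq = exp(-dG0 * 1000 / (R * T))
Keq = exp(-(-9.12) * 1000 / (8.314 * 298))
Keq = 39.687

39.687


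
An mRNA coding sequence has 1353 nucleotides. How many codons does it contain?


codons = nucleotides / 3
codons = 1353 / 3 = 451

451


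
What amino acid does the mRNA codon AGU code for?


Standard genetic code lookup.
Codon AGU -> Ser

Ser


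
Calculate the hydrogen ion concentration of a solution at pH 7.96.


[H+] = 10^(-pH)
[H+] = 10^(-7.96)
[H+] = 1.096e-08 M

1.096e-08 M


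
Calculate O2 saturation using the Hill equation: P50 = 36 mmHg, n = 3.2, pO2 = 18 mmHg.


Y = pO2^n / (P50^n + pO2^n)
Y = 18^3.2 / (36^3.2 + 18^3.2)
Y = 9.81%

9.81%


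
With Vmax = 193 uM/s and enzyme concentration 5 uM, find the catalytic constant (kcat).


kcat = Vmax / [E]t
kcat = 193 / 5
kcat = 38.6 s^-1

38.6 s^-1


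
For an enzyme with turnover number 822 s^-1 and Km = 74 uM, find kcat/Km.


Catalytic efficiency = kcat / Km
= 822 / 74
= 11.1081 uM^-1*s^-1

11.1081 uM^-1*s^-1


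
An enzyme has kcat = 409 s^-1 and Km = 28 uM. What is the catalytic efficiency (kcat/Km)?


Catalytic efficiency = kcat / Km
= 409 / 28
= 14.6071 uM^-1*s^-1

14.6071 uM^-1*s^-1


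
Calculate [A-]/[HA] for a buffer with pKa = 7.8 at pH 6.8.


[A-]/[HA] = 10^(pH - pKa)
= 10^(6.8 - 7.8)
= 0.1

0.1


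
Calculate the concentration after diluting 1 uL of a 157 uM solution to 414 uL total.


C2 = C1 * V1 / V2
C2 = 157 * 1 / 414
C2 = 0.3792 uM

0.3792 uM


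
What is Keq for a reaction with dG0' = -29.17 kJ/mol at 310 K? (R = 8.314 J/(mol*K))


Keq = exp(-dG0 * 1000 / (R * T))
Keq = exp(-(-29.17) * 1000 / (8.314 * 310))
Keq = 82278.9319

82278.9319


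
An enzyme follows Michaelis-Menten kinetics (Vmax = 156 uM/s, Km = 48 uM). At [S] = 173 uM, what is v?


v = Vmax * [S] / (Km + [S])
v = 156 * 173 / (48 + 173)
v = 122.1176 uM/s

122.1176 uM/s


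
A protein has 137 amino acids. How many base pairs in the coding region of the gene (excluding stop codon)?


Each amino acid = 1 codon = 3 bp
bp = 137 * 3 = 411 bp

411 bp


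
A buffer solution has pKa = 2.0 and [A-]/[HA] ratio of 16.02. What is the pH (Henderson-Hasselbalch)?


pH = pKa + log10([A-]/[HA])
pH = 2.0 + log10(16.02)
pH = 3.2047

3.2047


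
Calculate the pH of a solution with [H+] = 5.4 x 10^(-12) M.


pH = -log10([H+])
pH = -log10(5.4 x 10^(-12))
pH = 11.2676

11.2676


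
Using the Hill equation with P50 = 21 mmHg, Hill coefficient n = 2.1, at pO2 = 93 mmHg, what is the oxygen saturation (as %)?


Y = pO2^n / (P50^n + pO2^n)
Y = 93^2.1 / (21^2.1 + 93^2.1)
Y = 95.79%

95.79%


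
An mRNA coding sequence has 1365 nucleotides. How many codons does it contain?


codons = nucleotides / 3
codons = 1365 / 3 = 455

455


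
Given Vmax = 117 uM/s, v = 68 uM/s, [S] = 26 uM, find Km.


Km = [S] * (Vmax - v) / v
Km = 26 * (117 - 68) / 68
Km = 18.7353 uM

18.7353 uM


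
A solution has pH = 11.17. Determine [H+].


[H+] = 10^(-pH)
[H+] = 10^(-11.17)
[H+] = 6.761e-12 M

6.761e-12 M


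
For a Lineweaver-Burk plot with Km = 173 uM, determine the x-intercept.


x-intercept = -1/Km
= -1/173
= -0.0058 1/uM

-0.0058 1/uM


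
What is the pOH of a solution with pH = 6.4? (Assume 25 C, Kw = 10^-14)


pOH = 14 - pH
pOH = 14 - 6.4
pOH = 7.6

7.6


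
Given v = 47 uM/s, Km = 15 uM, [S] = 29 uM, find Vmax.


Vmax = v * (Km + [S]) / [S]
Vmax = 47 * (15 + 29) / 29
Vmax = 71.3103 uM/s

71.3103 uM/s


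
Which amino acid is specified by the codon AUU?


Standard genetic code lookup.
Codon AUU -> Ile

Ile


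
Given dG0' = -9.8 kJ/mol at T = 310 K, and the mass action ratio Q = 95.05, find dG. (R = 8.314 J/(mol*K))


dG = dG0' + RT * ln(Q) / 1000
dG = -9.8 + 8.314 * 310 * ln(95.05) / 1000
dG = 1.9382 kJ/mol

1.9382 kJ/mol


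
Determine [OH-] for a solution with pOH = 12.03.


[OH-] = 10^(-pOH)
[OH-] = 10^(-12.03)
[OH-] = 9.333e-13 M

9.333e-13 M


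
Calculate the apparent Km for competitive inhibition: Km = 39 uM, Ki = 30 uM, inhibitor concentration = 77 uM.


Km_app = Km * (1 + [I]/Ki)
Km_app = 39 * (1 + 77/30)
Km_app = 139.1 uM

139.1 uM


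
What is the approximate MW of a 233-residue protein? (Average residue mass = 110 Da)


MW = n_residues * 110 Da
MW = 233 * 110
MW = 25630 Da

25630 Da


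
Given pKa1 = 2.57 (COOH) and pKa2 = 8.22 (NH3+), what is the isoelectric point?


pI = (pKa1 + pKa2) / 2
pI = (2.57 + 8.22) / 2
pI = 5.395

5.395


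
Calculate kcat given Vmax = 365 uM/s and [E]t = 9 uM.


kcat = Vmax / [E]t
kcat = 365 / 9
kcat = 40.5556 s^-1

40.5556 s^-1


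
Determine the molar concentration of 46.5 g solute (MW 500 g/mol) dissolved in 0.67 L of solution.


C = (mass / MW) / volume
C = (46.5 / 500) / 0.67
C = 0.1388 M

0.1388 M


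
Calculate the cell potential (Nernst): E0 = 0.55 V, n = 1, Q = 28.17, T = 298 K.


E = E0 - (RT/nF) * ln(Q)
E = 0.55 - (8.314 * 298 / (1 * 96485)) * ln(28.17)
E = 0.4643 V

0.4643 V


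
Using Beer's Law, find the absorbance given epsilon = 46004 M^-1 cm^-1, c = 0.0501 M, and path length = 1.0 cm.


A = epsilon * c * l
A = 46004 * 0.0501 * 1.0
A = 2304.8004

2304.8004


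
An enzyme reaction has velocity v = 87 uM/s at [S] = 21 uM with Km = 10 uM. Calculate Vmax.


Vmax = v * (Km + [S]) / [S]
Vmax = 87 * (10 + 21) / 21
Vmax = 128.4286 uM/s

128.4286 uM/s


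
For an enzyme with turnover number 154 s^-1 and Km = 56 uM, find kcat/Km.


Catalytic efficiency = kcat / Km
= 154 / 56
= 2.75 uM^-1*s^-1

2.75 uM^-1*s^-1


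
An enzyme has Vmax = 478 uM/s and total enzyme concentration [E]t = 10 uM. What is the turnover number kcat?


kcat = Vmax / [E]t
kcat = 478 / 10
kcat = 47.8 s^-1

47.8 s^-1


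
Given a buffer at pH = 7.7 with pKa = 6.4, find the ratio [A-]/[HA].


[A-]/[HA] = 10^(pH - pKa)
= 10^(7.7 - 6.4)
= 19.9526

19.9526


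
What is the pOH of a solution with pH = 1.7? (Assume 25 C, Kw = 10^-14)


pOH = 14 - pH
pOH = 14 - 1.7
pOH = 12.3

12.3


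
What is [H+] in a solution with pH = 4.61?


[H+] = 10^(-pH)
[H+] = 10^(-4.61)
[H+] = 2.455e-05 M

2.455e-05 M


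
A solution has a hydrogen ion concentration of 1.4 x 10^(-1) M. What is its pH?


pH = -log10([H+])
pH = -log10(1.4 x 10^(-1))
pH = 0.8539

0.8539


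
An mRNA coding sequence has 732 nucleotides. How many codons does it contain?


codons = nucleotides / 3
codons = 732 / 3 = 244

244


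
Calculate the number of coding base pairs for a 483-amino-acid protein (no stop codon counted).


Each amino acid = 1 codon = 3 bp
bp = 483 * 3 = 1449 bp

1449 bp


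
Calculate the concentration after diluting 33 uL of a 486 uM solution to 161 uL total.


C2 = C1 * V1 / V2
C2 = 486 * 33 / 161
C2 = 99.6149 uM

99.6149 uM


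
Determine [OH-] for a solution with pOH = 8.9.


[OH-] = 10^(-pOH)
[OH-] = 10^(-8.9)
[OH-] = 1.259e-09 M

1.259e-09 M


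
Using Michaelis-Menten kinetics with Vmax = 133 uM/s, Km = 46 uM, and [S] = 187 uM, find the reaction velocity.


v = Vmax * [S] / (Km + [S])
v = 133 * 187 / (46 + 187)
v = 106.7425 uM/s

106.7425 uM/s


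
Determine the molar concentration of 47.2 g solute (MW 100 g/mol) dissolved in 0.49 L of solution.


C = (mass / MW) / volume
C = (47.2 / 100) / 0.49
C = 0.9633 M

0.9633 M


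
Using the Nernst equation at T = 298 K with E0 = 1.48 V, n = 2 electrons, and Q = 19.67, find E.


E = E0 - (RT/nF) * ln(Q)
E = 1.48 - (8.314 * 298 / (2 * 96485)) * ln(19.67)
E = 1.4418 V

1.4418 V


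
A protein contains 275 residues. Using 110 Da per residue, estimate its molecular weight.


MW = n_residues * 110 Da
MW = 275 * 110
MW = 30250 Da

30250 Da


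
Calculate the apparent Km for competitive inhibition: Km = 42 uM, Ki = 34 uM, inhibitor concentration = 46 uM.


Km_app = Km * (1 + [I]/Ki)
Km_app = 42 * (1 + 46/34)
Km_app = 98.8235 uM

98.8235 uM


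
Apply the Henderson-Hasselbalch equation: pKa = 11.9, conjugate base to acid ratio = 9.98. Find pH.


pH = pKa + log10([A-]/[HA])
pH = 11.9 + log10(9.98)
pH = 12.8991

12.8991


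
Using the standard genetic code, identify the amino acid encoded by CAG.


Standard genetic code lookup.
Codon CAG -> Gln

Gln


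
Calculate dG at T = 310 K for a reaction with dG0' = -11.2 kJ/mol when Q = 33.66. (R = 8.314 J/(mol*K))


dG = dG0' + RT * ln(Q) / 1000
dG = -11.2 + 8.314 * 310 * ln(33.66) / 1000
dG = -2.1373 kJ/mol

-2.1373 kJ/mol


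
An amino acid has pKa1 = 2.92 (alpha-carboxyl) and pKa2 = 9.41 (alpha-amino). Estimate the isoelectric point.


pI = (pKa1 + pKa2) / 2
pI = (2.92 + 9.41) / 2
pI = 6.165

6.165


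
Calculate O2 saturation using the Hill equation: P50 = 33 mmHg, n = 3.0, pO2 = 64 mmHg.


Y = pO2^n / (P50^n + pO2^n)
Y = 64^3.0 / (33^3.0 + 64^3.0)
Y = 87.94%

87.94%


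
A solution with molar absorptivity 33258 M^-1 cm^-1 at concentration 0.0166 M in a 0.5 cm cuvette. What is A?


A = epsilon * c * l
A = 33258 * 0.0166 * 0.5
A = 276.0414

276.0414


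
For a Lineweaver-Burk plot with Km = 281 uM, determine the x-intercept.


x-intercept = -1/Km
= -1/281
= -0.0036 1/uM

-0.0036 1/uM


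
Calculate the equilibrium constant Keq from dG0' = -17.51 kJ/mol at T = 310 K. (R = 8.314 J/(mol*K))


Keq = exp(-dG0 * 1000 / (R * T))
Keq = exp(-(-17.51) * 1000 / (8.314 * 310))
Keq = 892.3212

892.3212


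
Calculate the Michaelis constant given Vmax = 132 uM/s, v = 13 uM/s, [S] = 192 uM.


Km = [S] * (Vmax - v) / v
Km = 192 * (132 - 13) / 13
Km = 1757.5385 uM

1757.5385 uM


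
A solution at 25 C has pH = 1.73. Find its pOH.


pOH = 14 - pH
pOH = 14 - 1.73
pOH = 12.27

12.27


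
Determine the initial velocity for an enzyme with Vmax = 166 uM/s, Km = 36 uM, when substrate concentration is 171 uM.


v = Vmax * [S] / (Km + [S])
v = 166 * 171 / (36 + 171)
v = 137.1304 uM/s

137.1304 uM/s


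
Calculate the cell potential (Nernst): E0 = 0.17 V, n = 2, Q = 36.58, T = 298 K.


E = E0 - (RT/nF) * ln(Q)
E = 0.17 - (8.314 * 298 / (2 * 96485)) * ln(36.58)
E = 0.1238 V

0.1238 V


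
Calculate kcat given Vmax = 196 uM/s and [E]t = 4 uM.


kcat = Vmax / [E]t
kcat = 196 / 4
kcat = 49.0 s^-1

49.0 s^-1


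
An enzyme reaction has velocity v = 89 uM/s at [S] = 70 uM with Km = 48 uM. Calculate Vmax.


Vmax = v * (Km + [S]) / [S]
Vmax = 89 * (48 + 70) / 70
Vmax = 150.0286 uM/s

150.0286 uM/s


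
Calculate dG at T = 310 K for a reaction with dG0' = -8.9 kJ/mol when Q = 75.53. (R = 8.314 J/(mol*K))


dG = dG0' + RT * ln(Q) / 1000
dG = -8.9 + 8.314 * 310 * ln(75.53) / 1000
dG = 2.2458 kJ/mol

2.2458 kJ/mol


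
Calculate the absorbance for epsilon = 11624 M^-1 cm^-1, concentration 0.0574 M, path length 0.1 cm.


A = epsilon * c * l
A = 11624 * 0.0574 * 0.1
A = 66.7218

66.7218


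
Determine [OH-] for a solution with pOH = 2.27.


[OH-] = 10^(-pOH)
[OH-] = 10^(-2.27)
[OH-] = 0.0054 M

0.0054 M


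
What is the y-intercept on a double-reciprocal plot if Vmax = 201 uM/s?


y-intercept = 1/Vmax
= 1/201
= 0.005 s/uM

0.005 s/uM


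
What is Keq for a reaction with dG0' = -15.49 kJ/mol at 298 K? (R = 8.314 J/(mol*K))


Keq = exp(-dG0 * 1000 / (R * T))
Keq = exp(-(-15.49) * 1000 / (8.314 * 298))
Keq = 519.0959

519.0959


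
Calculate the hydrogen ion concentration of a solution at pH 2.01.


[H+] = 10^(-pH)
[H+] = 10^(-2.01)
[H+] = 0.0098 M

0.0098 M


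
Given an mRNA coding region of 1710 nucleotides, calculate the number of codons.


codons = nucleotides / 3
codons = 1710 / 3 = 570

570


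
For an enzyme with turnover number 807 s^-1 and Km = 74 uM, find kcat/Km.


Catalytic efficiency = kcat / Km
= 807 / 74
= 10.9054 uM^-1*s^-1

10.9054 uM^-1*s^-1


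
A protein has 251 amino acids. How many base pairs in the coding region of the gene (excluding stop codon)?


Each amino acid = 1 codon = 3 bp
bp = 251 * 3 = 753 bp

753 bp


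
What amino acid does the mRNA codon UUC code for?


Standard genetic code lookup.
Codon UUC -> Phe

Phe


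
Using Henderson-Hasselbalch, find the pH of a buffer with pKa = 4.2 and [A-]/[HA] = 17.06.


pH = pKa + log10([A-]/[HA])
pH = 4.2 + log10(17.06)
pH = 5.432

5.432


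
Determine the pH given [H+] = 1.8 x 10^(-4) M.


pH = -log10([H+])
pH = -log10(1.8 x 10^(-4))
pH = 3.7447

3.7447


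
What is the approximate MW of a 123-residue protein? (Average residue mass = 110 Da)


MW = n_residues * 110 Da
MW = 123 * 110
MW = 13530 Da

13530 Da


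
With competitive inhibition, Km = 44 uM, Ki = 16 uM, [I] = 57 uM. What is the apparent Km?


Km_app = Km * (1 + [I]/Ki)
Km_app = 44 * (1 + 57/16)
Km_app = 200.75 uM

200.75 uM


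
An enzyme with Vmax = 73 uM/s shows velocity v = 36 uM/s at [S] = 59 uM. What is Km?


Km = [S] * (Vmax - v) / v
Km = 59 * (73 - 36) / 36
Km = 60.6389 uM

60.6389 uM


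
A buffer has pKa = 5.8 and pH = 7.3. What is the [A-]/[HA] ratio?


[A-]/[HA] = 10^(pH - pKa)
= 10^(7.3 - 5.8)
= 31.6228

31.6228


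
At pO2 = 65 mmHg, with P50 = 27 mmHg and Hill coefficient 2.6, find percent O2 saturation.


Y = pO2^n / (P50^n + pO2^n)
Y = 65^2.6 / (27^2.6 + 65^2.6)
Y = 90.76%

90.76%


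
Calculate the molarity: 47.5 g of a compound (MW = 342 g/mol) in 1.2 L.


C = (mass / MW) / volume
C = (47.5 / 342) / 1.2
C = 0.1157 M

0.1157 M


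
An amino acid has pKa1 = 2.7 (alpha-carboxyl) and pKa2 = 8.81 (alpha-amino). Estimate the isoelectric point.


pI = (pKa1 + pKa2) / 2
pI = (2.7 + 8.81) / 2
pI = 5.755

5.755


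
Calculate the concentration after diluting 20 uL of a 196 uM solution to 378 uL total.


C2 = C1 * V1 / V2
C2 = 196 * 20 / 378
C2 = 10.3704 uM

10.3704 uM


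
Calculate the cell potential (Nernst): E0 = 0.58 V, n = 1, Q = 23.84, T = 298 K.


E = E0 - (RT/nF) * ln(Q)
E = 0.58 - (8.314 * 298 / (1 * 96485)) * ln(23.84)
E = 0.4986 V

0.4986 V


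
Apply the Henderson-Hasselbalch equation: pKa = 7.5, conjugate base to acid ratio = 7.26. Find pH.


pH = pKa + log10([A-]/[HA])
pH = 7.5 + log10(7.26)
pH = 8.3609

8.3609


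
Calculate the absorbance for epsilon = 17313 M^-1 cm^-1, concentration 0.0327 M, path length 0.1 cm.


A = epsilon * c * l
A = 17313 * 0.0327 * 0.1
A = 56.6135

56.6135


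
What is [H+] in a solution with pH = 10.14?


[H+] = 10^(-pH)
[H+] = 10^(-10.14)
[H+] = 7.244e-11 M

7.244e-11 M


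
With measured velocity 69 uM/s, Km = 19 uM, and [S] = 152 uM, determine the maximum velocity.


Vmax = v * (Km + [S]) / [S]
Vmax = 69 * (19 + 152) / 152
Vmax = 77.625 uM/s

77.625 uM/s


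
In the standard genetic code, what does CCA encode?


Standard genetic code lookup.
Codon CCA -> Pro

Pro


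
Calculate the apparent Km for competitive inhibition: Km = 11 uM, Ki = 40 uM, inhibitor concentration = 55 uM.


Km_app = Km * (1 + [I]/Ki)
Km_app = 11 * (1 + 55/40)
Km_app = 26.125 uM

26.125 uM


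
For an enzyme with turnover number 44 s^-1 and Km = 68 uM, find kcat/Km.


Catalytic efficiency = kcat / Km
= 44 / 68
= 0.6471 uM^-1*s^-1

0.6471 uM^-1*s^-1


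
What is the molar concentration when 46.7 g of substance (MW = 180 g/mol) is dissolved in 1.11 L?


C = (mass / MW) / volume
C = (46.7 / 180) / 1.11
C = 0.2337 M

0.2337 M


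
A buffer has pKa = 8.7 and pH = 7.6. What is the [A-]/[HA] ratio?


[A-]/[HA] = 10^(pH - pKa)
= 10^(7.6 - 8.7)
= 0.0794

0.0794


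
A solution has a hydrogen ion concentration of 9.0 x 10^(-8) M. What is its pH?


pH = -log10([H+])
pH = -log10(9.0 x 10^(-8))
pH = 7.0458

7.0458


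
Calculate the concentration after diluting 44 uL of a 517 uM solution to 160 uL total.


C2 = C1 * V1 / V2
C2 = 517 * 44 / 160
C2 = 142.175 uM

142.175 uM


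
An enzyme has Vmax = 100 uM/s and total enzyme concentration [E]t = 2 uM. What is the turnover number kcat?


kcat = Vmax / [E]t
kcat = 100 / 2
kcat = 50.0 s^-1

50.0 s^-1


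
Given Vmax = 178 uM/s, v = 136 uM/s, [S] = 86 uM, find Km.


Km = [S] * (Vmax - v) / v
Km = 86 * (178 - 136) / 136
Km = 26.5588 uM

26.5588 uM


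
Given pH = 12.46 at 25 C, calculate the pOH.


pOH = 14 - pH
pOH = 14 - 12.46
pOH = 1.54

1.54


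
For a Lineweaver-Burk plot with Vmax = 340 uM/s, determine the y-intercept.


y-intercept = 1/Vmax
= 1/340
= 0.0029 s/uM

0.0029 s/uM


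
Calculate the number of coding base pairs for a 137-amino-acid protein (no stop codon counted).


Each amino acid = 1 codon = 3 bp
bp = 137 * 3 = 411 bp

411 bp


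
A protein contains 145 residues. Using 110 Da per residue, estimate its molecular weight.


MW = n_residues * 110 Da
MW = 145 * 110
MW = 15950 Da

15950 Da


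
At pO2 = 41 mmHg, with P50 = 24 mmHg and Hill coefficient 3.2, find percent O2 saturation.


Y = pO2^n / (P50^n + pO2^n)
Y = 41^3.2 / (24^3.2 + 41^3.2)
Y = 84.73%

84.73%


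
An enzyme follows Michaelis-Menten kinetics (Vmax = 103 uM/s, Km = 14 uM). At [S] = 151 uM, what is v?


v = Vmax * [S] / (Km + [S])
v = 103 * 151 / (14 + 151)
v = 94.2606 uM/s

94.2606 uM/s


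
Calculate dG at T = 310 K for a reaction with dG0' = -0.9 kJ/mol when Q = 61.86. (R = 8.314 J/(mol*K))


dG = dG0' + RT * ln(Q) / 1000
dG = -0.9 + 8.314 * 310 * ln(61.86) / 1000
dG = 9.7312 kJ/mol

9.7312 kJ/mol


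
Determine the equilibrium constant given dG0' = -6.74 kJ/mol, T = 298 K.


Keq = exp(-dG0 * 1000 / (R * T))
Keq = exp(-(-6.74) * 1000 / (8.314 * 298))
Keq = 15.1865

15.1865


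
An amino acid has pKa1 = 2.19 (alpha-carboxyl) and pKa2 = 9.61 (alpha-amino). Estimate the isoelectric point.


pI = (pKa1 + pKa2) / 2
pI = (2.19 + 9.61) / 2
pI = 5.9

5.9


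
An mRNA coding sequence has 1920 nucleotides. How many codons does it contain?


codons = nucleotides / 3
codons = 1920 / 3 = 640

640


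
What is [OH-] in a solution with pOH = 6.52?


[OH-] = 10^(-pOH)
[OH-] = 10^(-6.52)
[OH-] = 3.020e-07 M

3.020e-07 M


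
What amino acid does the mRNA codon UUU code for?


Standard genetic code lookup.
Codon UUU -> Phe

Phe


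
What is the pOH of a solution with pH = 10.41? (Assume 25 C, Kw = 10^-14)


pOH = 14 - pH
pOH = 14 - 10.41
pOH = 3.59

3.59


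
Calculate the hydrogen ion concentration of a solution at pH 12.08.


[H+] = 10^(-pH)
[H+] = 10^(-12.08)
[H+] = 8.318e-13 M

8.318e-13 M


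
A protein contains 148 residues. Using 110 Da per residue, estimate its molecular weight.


MW = n_residues * 110 Da
MW = 148 * 110
MW = 16280 Da

16280 Da


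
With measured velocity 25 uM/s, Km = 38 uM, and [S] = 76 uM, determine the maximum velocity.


Vmax = v * (Km + [S]) / [S]
Vmax = 25 * (38 + 76) / 76
Vmax = 37.5 uM/s

37.5 uM/s


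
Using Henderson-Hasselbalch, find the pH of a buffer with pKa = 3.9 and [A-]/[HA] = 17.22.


pH = pKa + log10([A-]/[HA])
pH = 3.9 + log10(17.22)
pH = 5.136

5.136


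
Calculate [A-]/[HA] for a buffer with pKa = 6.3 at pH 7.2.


[A-]/[HA] = 10^(pH - pKa)
= 10^(7.2 - 6.3)
= 7.9433

7.9433


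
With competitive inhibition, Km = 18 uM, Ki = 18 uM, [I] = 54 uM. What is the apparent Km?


Km_app = Km * (1 + [I]/Ki)
Km_app = 18 * (1 + 54/18)
Km_app = 72.0 uM

72.0 uM


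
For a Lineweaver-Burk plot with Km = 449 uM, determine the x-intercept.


x-intercept = -1/Km
= -1/449
= -0.0022 1/uM

-0.0022 1/uM


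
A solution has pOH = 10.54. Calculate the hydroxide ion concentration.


[OH-] = 10^(-pOH)
[OH-] = 10^(-10.54)
[OH-] = 2.884e-11 M

2.884e-11 M


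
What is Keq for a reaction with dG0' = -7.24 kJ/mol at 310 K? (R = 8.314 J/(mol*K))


Keq = exp(-dG0 * 1000 / (R * T))
Keq = exp(-(-7.24) * 1000 / (8.314 * 310))
Keq = 16.5949

16.5949


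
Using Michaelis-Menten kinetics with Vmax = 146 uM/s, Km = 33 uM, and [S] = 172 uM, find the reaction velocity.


v = Vmax * [S] / (Km + [S])
v = 146 * 172 / (33 + 172)
v = 122.4976 uM/s

122.4976 uM/s


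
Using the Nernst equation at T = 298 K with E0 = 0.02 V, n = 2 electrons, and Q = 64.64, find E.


E = E0 - (RT/nF) * ln(Q)
E = 0.02 - (8.314 * 298 / (2 * 96485)) * ln(64.64)
E = -0.0335 V

-0.0335 V


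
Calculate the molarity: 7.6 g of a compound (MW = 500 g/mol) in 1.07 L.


C = (mass / MW) / volume
C = (7.6 / 500) / 1.07
C = 0.0142 M

0.0142 M


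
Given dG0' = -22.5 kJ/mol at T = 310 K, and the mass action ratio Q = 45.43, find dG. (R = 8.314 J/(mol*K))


dG = dG0' + RT * ln(Q) / 1000
dG = -22.5 + 8.314 * 310 * ln(45.43) / 1000
dG = -12.6644 kJ/mol

-12.6644 kJ/mol


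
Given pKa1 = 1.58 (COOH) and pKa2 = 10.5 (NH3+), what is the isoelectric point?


pI = (pKa1 + pKa2) / 2
pI = (1.58 + 10.5) / 2
pI = 6.04

6.04


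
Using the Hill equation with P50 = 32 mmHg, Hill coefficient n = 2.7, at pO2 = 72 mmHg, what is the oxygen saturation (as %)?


Y = pO2^n / (P50^n + pO2^n)
Y = 72^2.7 / (32^2.7 + 72^2.7)
Y = 89.93%

89.93%


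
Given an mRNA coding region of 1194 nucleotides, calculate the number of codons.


codons = nucleotides / 3
codons = 1194 / 3 = 398

398


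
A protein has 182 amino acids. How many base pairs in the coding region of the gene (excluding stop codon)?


Each amino acid = 1 codon = 3 bp
bp = 182 * 3 = 546 bp

546 bp


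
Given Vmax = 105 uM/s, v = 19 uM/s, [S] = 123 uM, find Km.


Km = [S] * (Vmax - v) / v
Km = 123 * (105 - 19) / 19
Km = 556.7368 uM

556.7368 uM


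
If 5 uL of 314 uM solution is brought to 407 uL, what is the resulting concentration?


C2 = C1 * V1 / V2
C2 = 314 * 5 / 407
C2 = 3.8575 uM

3.8575 uM


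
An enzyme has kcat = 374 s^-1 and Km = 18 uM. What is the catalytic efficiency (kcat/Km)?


Catalytic efficiency = kcat / Km
= 374 / 18
= 20.7778 uM^-1*s^-1

20.7778 uM^-1*s^-1


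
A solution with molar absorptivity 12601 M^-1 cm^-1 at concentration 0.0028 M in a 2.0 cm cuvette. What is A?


A = epsilon * c * l
A = 12601 * 0.0028 * 2.0
A = 70.5656

70.5656


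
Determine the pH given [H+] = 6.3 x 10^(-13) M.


pH = -log10([H+])
pH = -log10(6.3 x 10^(-13))
pH = 12.2007

12.2007


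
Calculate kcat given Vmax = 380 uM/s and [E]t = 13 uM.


kcat = Vmax / [E]t
kcat = 380 / 13
kcat = 29.2308 s^-1

29.2308 s^-1


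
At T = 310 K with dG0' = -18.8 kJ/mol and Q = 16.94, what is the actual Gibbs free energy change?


dG = dG0' + RT * ln(Q) / 1000
dG = -18.8 + 8.314 * 310 * ln(16.94) / 1000
dG = -11.507 kJ/mol

-11.507 kJ/mol


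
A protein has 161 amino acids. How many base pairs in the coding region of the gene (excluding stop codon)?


Each amino acid = 1 codon = 3 bp
bp = 161 * 3 = 483 bp

483 bp


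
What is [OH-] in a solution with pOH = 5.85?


[OH-] = 10^(-pOH)
[OH-] = 10^(-5.85)
[OH-] = 1.413e-06 M

1.413e-06 M


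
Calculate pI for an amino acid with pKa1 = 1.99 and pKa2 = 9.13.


pI = (pKa1 + pKa2) / 2
pI = (1.99 + 9.13) / 2
pI = 5.56

5.56


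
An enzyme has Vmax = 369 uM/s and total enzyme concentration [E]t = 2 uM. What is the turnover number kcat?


kcat = Vmax / [E]t
kcat = 369 / 2
kcat = 184.5 s^-1

184.5 s^-1


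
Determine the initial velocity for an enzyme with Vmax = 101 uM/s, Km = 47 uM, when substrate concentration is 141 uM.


v = Vmax * [S] / (Km + [S])
v = 101 * 141 / (47 + 141)
v = 75.75 uM/s

75.75 uM/s


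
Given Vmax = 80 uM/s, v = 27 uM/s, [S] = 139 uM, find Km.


Km = [S] * (Vmax - v) / v
Km = 139 * (80 - 27) / 27
Km = 272.8519 uM

272.8519 uM


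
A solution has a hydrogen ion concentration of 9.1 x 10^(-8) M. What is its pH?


pH = -log10([H+])
pH = -log10(9.1 x 10^(-8))
pH = 7.041

7.041


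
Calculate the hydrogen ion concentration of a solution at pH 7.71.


[H+] = 10^(-pH)
[H+] = 10^(-7.71)
[H+] = 1.950e-08 M

1.950e-08 M


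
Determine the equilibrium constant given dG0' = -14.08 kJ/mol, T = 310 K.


Keq = exp(-dG0 * 1000 / (R * T))
Keq = exp(-(-14.08) * 1000 / (8.314 * 310))
Keq = 235.803

235.803


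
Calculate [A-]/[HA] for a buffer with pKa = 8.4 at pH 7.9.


[A-]/[HA] = 10^(pH - pKa)
= 10^(7.9 - 8.4)
= 0.3162

0.3162


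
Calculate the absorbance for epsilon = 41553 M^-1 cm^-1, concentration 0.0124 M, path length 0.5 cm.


A = epsilon * c * l
A = 41553 * 0.0124 * 0.5
A = 257.6286

257.6286


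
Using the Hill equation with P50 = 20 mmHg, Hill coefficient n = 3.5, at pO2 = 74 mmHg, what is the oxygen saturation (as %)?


Y = pO2^n / (P50^n + pO2^n)
Y = 74^3.5 / (20^3.5 + 74^3.5)
Y = 98.98%

98.98%


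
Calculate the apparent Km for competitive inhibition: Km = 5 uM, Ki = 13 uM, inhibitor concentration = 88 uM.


Km_app = Km * (1 + [I]/Ki)
Km_app = 5 * (1 + 88/13)
Km_app = 38.8462 uM

38.8462 uM


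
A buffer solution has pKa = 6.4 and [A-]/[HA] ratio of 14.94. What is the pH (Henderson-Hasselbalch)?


pH = pKa + log10([A-]/[HA])
pH = 6.4 + log10(14.94)
pH = 7.5744

7.5744


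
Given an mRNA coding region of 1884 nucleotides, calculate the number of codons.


codons = nucleotides / 3
codons = 1884 / 3 = 628

628


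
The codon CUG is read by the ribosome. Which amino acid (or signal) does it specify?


Standard genetic code lookup.
Codon CUG -> Leu

Leu
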